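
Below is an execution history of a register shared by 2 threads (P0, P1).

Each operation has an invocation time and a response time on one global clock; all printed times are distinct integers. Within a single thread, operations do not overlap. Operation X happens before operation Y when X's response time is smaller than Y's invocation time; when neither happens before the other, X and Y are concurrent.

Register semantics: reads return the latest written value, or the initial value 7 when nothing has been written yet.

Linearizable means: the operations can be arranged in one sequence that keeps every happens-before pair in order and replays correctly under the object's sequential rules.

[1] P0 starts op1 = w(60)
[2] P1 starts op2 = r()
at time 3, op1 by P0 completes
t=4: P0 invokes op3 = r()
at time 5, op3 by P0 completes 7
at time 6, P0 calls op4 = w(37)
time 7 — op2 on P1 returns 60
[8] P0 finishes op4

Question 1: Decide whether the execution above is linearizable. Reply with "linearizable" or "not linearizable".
not linearizable

prefix check: 1..4 passes, 1..5 fails once op3's time-5 response joins
a single order respects real time; the 2 completed register operations fail replay along it
no escape via the 1 pending operation (op2): every completion choice fails
take op1, op3 (pending dropped): step 2 already fails, because op3 r() → 7 cannot occur there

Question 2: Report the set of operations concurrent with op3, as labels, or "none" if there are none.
op2

op3 spans [4,5]: anything still running between times 4 and 5 counts as concurrent
op1 [1,3]: before
op2 [2,7]: concurrent
op4 [6,8]: after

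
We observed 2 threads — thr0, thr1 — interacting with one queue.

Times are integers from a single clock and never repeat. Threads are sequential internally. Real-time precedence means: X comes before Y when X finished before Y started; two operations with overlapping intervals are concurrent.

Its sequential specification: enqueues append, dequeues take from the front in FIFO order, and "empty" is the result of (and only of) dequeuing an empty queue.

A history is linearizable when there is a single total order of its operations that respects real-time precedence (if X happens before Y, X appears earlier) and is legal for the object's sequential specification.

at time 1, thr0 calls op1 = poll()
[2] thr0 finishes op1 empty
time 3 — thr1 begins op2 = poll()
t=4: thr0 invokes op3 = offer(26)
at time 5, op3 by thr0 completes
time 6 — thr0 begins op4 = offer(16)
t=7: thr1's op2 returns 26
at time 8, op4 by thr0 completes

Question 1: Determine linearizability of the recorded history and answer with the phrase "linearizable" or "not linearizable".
one valid linearization: op1, op3, op2, op4
after step 1 (op1 poll() → empty): queue <>
after step 2 (op3 offer(26)): queue <26>
after step 3 (op2 poll() → 26): queue <>
after step 4 (op4 offer(16)): queue <16>

linearizable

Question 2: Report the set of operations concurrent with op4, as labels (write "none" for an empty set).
Answer: op2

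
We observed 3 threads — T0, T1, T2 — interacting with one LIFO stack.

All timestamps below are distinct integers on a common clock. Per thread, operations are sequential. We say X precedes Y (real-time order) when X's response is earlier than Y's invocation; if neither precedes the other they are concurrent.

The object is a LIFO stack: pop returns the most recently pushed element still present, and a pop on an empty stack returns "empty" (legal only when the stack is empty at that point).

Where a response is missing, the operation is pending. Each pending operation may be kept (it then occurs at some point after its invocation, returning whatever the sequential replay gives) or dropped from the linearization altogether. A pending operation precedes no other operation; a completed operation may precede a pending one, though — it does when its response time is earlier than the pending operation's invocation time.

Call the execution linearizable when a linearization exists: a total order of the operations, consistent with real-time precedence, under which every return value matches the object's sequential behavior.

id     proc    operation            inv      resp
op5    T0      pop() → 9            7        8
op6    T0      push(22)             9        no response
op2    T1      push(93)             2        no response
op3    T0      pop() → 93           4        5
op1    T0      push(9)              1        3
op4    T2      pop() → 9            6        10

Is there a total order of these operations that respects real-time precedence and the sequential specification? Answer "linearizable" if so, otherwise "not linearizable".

not linearizable

cut after 9 events: linearizable; cut after 10 events (op4 responds, time 10): not linearizable
all 2 real-time-respecting orders fail — 4 completed LIFO stack operations, no legal replay
completion choices over the 2 pending operations (op2, op6) were checked; none helps
e.g. op1, op3, op4, op5 (pending dropped): illegal at step 2, since op3 pop() → 93 cannot apply there
e.g. op1, op3, op5, op4 (pending dropped): illegal at step 2, since op3 pop() → 93 cannot apply there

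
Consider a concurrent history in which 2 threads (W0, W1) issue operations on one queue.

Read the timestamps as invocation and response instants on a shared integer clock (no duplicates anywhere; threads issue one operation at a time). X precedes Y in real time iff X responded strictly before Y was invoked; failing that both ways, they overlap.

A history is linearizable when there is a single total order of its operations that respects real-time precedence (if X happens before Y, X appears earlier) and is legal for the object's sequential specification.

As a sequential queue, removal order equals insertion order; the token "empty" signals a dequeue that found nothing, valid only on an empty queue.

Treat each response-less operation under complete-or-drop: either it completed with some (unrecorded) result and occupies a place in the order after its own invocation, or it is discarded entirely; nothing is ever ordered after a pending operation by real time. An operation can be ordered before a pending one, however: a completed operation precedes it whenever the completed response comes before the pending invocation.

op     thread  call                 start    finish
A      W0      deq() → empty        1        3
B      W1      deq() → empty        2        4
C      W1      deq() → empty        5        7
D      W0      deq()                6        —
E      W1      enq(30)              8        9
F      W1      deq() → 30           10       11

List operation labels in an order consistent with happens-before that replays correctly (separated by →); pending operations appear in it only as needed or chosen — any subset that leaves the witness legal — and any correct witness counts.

step 1: A deq() → empty — queue <>
step 2: B deq() → empty — queue <>
step 3: C deq() → empty — queue <>
step 4: D deq() (pending, included) — queue <>
step 5: E enq(30) — queue <30>
step 6: F deq() → 30 — queue <>

A → B → C → D → E → F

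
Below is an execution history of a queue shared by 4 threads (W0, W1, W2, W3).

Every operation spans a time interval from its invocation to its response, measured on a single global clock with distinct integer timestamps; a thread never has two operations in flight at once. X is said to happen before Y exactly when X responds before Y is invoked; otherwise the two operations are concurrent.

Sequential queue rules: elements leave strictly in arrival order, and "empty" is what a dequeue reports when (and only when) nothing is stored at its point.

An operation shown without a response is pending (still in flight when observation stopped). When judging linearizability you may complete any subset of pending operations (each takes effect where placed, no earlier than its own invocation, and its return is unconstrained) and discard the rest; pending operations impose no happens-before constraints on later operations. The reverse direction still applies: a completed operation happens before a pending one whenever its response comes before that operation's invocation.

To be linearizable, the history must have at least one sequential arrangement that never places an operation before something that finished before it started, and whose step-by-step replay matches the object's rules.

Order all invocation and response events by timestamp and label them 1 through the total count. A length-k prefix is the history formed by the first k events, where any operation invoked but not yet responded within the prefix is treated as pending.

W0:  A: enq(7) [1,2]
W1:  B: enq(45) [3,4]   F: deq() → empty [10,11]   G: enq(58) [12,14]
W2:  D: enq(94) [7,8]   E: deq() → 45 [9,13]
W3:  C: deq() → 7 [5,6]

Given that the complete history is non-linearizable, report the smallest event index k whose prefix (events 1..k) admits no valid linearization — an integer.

11

a valid linearization of events 1..10 exists, for instance A, B, C, D:
after step 1 (A enq(7)): queue <7>
after step 2 (B enq(45)): queue <7,45>
after step 3 (C deq() → 7): queue <45>
after step 4 (D enq(94)): queue <45,94>
adding event 11 (F responds at 11) leaves no legal real-time order
include/drop combinations of the 1 pending operation (E) were all tried; none helps
for example A, B, C, D, F (pending dropped) fails at step 5: F deq() → empty is not legal there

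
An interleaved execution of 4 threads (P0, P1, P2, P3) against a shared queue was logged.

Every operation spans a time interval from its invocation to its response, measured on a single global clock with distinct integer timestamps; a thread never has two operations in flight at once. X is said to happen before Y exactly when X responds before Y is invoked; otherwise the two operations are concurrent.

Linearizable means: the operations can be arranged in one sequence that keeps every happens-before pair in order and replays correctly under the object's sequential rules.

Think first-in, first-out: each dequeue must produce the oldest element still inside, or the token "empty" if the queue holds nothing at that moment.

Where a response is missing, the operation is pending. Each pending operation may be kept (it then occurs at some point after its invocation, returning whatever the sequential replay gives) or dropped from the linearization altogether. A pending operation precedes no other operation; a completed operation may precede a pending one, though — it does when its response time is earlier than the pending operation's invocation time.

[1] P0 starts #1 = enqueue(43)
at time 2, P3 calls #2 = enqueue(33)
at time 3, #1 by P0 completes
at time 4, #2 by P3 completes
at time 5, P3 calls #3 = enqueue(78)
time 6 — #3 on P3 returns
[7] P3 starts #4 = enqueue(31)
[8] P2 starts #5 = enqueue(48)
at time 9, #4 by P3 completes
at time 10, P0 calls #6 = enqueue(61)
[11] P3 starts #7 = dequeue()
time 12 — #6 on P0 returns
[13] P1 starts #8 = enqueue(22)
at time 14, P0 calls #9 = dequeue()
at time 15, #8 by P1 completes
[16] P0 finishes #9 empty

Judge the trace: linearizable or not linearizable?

cut after 15 events: linearizable; cut after 16 events (#9 responds, time 16): not linearizable
checked exhaustively: 4 real-time-consistent orders of 7 completed operations, zero legal queue replays
including or dropping the 2 pending operations (#5, #7) in any combination fails
take #1, #2, #3, #4, #6, #8, #9 (pending dropped): step 7 already fails, because #9 dequeue() → empty cannot occur there
take #1, #2, #3, #4, #6, #9, #8 (pending dropped): step 6 already fails, because #9 dequeue() → empty cannot occur there

not linearizable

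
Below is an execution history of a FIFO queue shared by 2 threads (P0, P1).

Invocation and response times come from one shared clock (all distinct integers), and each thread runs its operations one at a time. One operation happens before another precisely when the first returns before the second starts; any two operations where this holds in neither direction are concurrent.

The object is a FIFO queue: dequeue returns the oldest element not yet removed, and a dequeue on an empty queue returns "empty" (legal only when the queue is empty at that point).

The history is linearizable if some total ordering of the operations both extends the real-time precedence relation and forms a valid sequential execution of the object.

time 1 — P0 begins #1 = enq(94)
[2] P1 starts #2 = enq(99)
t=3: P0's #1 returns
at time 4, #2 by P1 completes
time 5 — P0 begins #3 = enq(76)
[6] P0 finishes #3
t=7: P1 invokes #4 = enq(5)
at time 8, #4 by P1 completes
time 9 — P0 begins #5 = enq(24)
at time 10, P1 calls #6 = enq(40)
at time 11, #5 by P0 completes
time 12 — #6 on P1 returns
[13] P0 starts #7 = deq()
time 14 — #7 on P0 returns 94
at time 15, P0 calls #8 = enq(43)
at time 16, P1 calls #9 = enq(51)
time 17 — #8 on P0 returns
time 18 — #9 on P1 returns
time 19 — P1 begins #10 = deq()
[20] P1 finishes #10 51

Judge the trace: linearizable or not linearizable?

prefix check: 1..19 passes, 1..20 fails once #10's time-20 response joins
real-time-consistent orders of the 10 completed operations: 8 — all fail the FIFO queue replay
take #1, #2, #3, #4, #5, #6, #7, #8, #9, #10: step 10 already fails, because #10 deq() → 51 cannot occur there
take #1, #2, #3, #4, #5, #6, #7, #9, #8, #10: step 10 already fails, because #10 deq() → 51 cannot occur there

not linearizable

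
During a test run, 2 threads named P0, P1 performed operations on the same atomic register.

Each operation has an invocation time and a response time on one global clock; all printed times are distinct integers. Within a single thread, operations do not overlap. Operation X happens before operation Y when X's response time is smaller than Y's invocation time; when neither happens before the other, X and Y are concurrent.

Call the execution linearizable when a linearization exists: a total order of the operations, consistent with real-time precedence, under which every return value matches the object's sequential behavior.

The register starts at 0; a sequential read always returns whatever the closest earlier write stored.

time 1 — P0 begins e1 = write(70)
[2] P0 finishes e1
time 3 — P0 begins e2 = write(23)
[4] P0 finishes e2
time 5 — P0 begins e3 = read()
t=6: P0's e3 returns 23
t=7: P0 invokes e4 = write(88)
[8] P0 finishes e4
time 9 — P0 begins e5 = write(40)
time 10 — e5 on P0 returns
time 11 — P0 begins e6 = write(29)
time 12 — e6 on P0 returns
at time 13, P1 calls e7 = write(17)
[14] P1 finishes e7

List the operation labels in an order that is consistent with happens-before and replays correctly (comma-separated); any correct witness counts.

after step 1 (e1 write(70)): value 70
after step 2 (e2 write(23)): value 23
after step 3 (e3 read() → 23): value 23
after step 4 (e4 write(88)): value 88
after step 5 (e5 write(40)): value 40
after step 6 (e6 write(29)): value 29
after step 7 (e7 write(17)): value 17

e1, e2, e3, e4, e5, e6, e7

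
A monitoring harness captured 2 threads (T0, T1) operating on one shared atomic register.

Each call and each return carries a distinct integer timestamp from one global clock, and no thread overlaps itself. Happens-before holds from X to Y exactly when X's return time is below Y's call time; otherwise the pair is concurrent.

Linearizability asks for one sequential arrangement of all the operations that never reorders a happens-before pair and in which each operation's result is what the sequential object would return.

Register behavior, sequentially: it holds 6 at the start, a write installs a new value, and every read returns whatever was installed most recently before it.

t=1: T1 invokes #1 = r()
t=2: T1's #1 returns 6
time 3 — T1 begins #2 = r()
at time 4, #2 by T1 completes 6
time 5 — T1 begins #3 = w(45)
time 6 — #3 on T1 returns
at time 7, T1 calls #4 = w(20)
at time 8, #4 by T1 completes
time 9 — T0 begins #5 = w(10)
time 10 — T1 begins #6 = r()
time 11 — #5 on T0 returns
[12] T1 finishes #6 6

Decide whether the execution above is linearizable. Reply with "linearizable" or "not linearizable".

through event 11 a valid linearization exists; event 12 (#6 responding at time 12) ends that
no legal order exists: 2 real-time-consistent candidates over 6 completed atomic register operations, all rejected
one such order, #1, #2, #3, #4, #5, #6, breaks at step 6 where #6 r() → 6 is illegal
one such order, #1, #2, #3, #4, #6, #5, breaks at step 5 where #6 r() → 6 is illegal

not linearizable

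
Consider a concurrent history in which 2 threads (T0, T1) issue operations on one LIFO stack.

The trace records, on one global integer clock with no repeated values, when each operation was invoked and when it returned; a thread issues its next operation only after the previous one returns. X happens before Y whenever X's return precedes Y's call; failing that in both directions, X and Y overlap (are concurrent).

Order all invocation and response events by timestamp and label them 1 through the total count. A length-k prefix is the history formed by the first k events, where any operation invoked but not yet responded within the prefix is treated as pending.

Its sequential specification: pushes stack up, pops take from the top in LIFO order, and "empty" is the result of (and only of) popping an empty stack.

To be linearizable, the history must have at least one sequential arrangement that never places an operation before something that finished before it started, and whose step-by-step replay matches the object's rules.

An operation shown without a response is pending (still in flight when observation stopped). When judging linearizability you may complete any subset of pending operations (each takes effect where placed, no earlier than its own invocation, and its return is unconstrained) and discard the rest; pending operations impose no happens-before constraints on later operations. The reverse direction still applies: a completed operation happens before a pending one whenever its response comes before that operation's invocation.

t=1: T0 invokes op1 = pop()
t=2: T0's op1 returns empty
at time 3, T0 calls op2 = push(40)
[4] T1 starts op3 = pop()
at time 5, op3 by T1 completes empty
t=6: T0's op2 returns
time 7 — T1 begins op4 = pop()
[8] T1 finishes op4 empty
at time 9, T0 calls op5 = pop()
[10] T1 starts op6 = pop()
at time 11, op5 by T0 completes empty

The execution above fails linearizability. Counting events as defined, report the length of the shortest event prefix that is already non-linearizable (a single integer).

8

a valid linearization of events 1..7 exists, for instance op1, op3, op2:
1. op1 pop() → empty, leaving stack <>
2. op3 pop() → empty, leaving stack <>
3. op2 push(40), leaving stack <40>
with event 8 included (op4 responding at time 8), all real-time-consistent orders fail
e.g. op1, op2, op3, op4: illegal at step 3, since op3 pop() → empty cannot apply there
e.g. op1, op3, op2, op4: illegal at step 4, since op4 pop() → empty cannot apply there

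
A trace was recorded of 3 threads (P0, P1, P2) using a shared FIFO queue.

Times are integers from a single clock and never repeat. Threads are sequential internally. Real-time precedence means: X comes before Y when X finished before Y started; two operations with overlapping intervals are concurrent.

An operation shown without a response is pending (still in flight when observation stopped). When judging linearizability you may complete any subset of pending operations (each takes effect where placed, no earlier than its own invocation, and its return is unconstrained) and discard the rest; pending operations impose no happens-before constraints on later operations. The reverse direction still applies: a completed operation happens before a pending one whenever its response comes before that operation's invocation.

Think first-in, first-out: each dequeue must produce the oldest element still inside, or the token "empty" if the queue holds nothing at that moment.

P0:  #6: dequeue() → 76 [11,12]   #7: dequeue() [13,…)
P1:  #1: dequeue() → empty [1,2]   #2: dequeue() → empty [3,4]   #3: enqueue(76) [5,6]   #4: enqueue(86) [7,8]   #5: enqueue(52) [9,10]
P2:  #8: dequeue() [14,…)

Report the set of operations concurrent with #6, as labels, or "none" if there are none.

concurrent with #6 ([11,12]): every op whose interval crosses 11..12
#1 [1,2]: before
#2 [3,4]: before
#3 [5,6]: before
#4 [7,8]: before
#5 [9,10]: before
#7 [13,…): after
#8 [14,…): after

none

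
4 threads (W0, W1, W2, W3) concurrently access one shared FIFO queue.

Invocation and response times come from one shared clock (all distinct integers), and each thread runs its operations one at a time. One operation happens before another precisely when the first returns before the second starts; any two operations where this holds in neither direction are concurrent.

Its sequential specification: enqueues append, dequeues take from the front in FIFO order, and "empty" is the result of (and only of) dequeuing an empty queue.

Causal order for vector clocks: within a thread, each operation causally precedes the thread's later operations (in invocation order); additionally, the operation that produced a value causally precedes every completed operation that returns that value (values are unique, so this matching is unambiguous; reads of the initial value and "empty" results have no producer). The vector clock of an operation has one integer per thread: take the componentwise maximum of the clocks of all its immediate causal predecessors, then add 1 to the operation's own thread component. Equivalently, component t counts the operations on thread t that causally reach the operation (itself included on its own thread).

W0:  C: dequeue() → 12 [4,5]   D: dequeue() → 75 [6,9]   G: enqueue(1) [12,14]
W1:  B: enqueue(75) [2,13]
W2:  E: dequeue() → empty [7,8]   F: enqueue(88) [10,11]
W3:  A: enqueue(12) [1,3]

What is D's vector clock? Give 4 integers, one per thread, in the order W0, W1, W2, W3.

no predecessors for A (invoked 1): W3 increments from zero → (0, 0, 0, 1)
no predecessors for E (invoked 7): W2 increments from zero → (0, 0, 1, 0)
no predecessors for B (invoked 2): W1 increments from zero → (0, 1, 0, 0)
F, invoked 10, takes VC(E)=(0, 0, 1, 0) under max, adds 1 for W2 → (0, 0, 2, 0)
C, invoked 4, takes VC(A)=(0, 0, 0, 1) under max, adds 1 for W0 → (1, 0, 0, 1)
D, invoked 6, takes VC(B)=(0, 1, 0, 0), VC(C)=(1, 0, 0, 1) under max, adds 1 for W0 → (2, 1, 0, 1)
G, invoked 12, takes VC(D)=(2, 1, 0, 1) under max, adds 1 for W0 → (3, 1, 0, 1)
target: VC(D) = (2, 1, 0, 1)

(2, 1, 0, 1)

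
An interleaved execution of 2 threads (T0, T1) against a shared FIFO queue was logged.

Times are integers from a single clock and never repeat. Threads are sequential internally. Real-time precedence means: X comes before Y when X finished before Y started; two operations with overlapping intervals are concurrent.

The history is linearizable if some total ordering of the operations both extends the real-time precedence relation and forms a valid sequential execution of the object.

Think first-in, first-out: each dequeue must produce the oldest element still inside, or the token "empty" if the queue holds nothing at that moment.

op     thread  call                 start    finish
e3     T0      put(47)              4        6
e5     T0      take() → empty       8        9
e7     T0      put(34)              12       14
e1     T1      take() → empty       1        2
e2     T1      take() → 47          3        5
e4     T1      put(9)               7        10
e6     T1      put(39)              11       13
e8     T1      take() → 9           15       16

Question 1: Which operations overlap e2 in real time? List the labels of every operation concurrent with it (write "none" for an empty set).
e2 spans [3,5]: anything still running between times 3 and 5 counts as concurrent
e1 [1,2]: before
e3 [4,6]: concurrent
e4 [7,10]: after
e5 [8,9]: after
e6 [11,13]: after
e7 [12,14]: after
e8 [15,16]: after

e3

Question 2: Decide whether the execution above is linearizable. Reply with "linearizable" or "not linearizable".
a witness: e1, e3, e2, e5, e4, e6, e7, e8
step 1: e1 take() → empty — queue <>
step 2: e3 put(47) — queue <47>
step 3: e2 take() → 47 — queue <>
step 4: e5 take() → empty — queue <>
step 5: e4 put(9) — queue <9>
step 6: e6 put(39) — queue <9,39>
step 7: e7 put(34) — queue <9,39,34>
step 8: e8 take() → 9 — queue <39,34>

linearizable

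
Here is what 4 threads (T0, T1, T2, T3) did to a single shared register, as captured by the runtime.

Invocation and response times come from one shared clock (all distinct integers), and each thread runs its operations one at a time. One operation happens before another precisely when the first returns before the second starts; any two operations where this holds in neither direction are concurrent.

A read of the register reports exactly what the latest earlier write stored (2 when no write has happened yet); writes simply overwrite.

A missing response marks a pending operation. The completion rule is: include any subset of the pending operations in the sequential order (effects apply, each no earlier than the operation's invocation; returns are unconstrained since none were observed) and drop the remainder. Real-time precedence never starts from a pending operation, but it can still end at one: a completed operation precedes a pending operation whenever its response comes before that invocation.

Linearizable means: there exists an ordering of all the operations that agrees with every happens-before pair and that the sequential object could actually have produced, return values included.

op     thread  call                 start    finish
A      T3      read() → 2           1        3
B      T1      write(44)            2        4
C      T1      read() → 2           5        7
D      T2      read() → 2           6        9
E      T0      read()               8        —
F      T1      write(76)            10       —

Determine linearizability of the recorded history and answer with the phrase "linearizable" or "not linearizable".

not linearizable

events 1..6 are fine; event 7 — the response of C at time 7 — makes the prefix non-linearizable
the 3 completed operations admit 2 real-time orders; each fails the register replay
no completion choice of the 1 pending operation (D) rescues it — every subset was tried
for example A, B, C (pending dropped) fails at step 3: C read() → 2 is not legal there
for example B, A, C (pending dropped) fails at step 2: A read() → 2 is not legal there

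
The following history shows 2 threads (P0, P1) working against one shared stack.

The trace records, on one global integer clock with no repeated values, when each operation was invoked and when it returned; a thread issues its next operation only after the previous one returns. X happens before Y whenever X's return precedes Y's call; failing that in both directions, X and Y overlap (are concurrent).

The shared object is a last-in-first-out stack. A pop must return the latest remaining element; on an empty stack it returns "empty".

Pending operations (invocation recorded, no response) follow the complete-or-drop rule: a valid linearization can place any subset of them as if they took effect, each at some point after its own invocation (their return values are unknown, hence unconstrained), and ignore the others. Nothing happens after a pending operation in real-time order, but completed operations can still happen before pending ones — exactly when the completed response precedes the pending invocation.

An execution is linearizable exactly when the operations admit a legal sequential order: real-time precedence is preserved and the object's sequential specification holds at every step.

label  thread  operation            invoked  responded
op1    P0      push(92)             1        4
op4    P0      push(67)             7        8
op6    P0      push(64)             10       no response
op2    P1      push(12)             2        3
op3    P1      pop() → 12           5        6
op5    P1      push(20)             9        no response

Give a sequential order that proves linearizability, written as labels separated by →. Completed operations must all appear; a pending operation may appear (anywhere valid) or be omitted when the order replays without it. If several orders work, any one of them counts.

op1 → op2 → op3 → op4

after step 1 (op1 push(92)): stack <92>
after step 2 (op2 push(12)): stack <92,12>
after step 3 (op3 pop() → 12): stack <92>
after step 4 (op4 push(67)): stack <92,67>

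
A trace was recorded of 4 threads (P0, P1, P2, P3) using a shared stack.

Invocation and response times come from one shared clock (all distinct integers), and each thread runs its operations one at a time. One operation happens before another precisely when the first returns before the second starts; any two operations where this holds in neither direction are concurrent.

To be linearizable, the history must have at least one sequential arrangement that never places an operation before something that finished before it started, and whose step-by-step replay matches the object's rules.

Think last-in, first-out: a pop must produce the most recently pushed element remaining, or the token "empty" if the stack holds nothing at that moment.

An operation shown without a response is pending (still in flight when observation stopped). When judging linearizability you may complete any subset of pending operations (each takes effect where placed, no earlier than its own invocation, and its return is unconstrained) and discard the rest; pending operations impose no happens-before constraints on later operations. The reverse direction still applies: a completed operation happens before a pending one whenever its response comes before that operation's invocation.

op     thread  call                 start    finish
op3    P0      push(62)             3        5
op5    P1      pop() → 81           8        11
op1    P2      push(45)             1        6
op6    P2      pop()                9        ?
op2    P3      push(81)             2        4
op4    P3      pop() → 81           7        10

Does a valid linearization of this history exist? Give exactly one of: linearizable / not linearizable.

not linearizable

events 1..10 are fine; event 11 — the response of op5 at time 11 — makes the prefix non-linearizable
all 12 real-time-respecting orders fail — 5 completed stack operations, no legal replay
include/drop combinations of the 1 pending operation (op6) were all tried; none helps
for example op1, op2, op3, op4, op5 (pending dropped) fails at step 4: op4 pop() → 81 is not legal there
for example op1, op2, op3, op5, op4 (pending dropped) fails at step 4: op5 pop() → 81 is not legal there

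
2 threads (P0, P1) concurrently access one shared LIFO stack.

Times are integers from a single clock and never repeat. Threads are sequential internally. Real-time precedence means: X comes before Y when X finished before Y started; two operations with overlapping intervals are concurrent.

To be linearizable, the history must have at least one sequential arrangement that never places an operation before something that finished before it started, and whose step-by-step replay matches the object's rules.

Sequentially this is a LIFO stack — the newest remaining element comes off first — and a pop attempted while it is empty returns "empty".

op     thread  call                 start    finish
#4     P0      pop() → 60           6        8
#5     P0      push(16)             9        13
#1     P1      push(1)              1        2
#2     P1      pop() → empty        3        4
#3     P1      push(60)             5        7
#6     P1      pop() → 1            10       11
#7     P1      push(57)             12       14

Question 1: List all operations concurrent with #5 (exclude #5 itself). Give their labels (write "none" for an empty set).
Answer: #6, #7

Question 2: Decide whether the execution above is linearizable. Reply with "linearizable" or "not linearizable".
not linearizable

through event 3 a valid linearization exists; event 4 (#2 responding at time 4) ends that
the completed operations (2 total) allow one real-time order; the LIFO stack replay rejects it
e.g. #1, #2: illegal at step 2, since #2 pop() → empty cannot apply there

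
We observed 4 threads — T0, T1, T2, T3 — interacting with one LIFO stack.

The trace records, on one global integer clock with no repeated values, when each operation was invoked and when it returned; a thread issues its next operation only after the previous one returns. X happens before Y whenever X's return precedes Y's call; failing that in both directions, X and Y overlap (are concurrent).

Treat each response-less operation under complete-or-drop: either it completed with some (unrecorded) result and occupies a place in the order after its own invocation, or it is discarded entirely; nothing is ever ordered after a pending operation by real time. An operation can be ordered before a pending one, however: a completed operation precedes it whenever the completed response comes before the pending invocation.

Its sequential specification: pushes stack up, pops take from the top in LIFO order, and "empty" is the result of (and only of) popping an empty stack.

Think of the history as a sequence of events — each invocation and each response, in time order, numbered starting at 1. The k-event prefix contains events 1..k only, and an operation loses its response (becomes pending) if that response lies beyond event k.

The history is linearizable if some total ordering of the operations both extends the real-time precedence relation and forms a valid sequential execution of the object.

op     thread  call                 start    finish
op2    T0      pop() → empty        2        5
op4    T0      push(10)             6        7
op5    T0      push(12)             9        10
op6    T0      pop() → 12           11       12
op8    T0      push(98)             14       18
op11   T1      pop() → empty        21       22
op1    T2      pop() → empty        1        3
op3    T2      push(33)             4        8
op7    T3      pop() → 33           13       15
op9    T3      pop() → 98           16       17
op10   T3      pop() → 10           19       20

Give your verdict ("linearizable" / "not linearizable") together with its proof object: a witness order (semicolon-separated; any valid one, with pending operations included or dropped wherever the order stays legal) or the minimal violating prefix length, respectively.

step 1: op1 pop() → empty — stack <>
step 2: op2 pop() → empty — stack <>
step 3: op4 push(10) — stack <10>
step 4: op3 push(33) — stack <10,33>
step 5: op5 push(12) — stack <10,33,12>
step 6: op6 pop() → 12 — stack <10,33>
step 7: op7 pop() → 33 — stack <10>
step 8: op8 push(98) — stack <10,98>
step 9: op9 pop() → 98 — stack <10>
step 10: op10 pop() → 10 — stack <>
step 11: op11 pop() → empty — stack <>

linearizable — witness: op1; op2; op4; op3; op5; op6; op7; op8; op9; op10; op11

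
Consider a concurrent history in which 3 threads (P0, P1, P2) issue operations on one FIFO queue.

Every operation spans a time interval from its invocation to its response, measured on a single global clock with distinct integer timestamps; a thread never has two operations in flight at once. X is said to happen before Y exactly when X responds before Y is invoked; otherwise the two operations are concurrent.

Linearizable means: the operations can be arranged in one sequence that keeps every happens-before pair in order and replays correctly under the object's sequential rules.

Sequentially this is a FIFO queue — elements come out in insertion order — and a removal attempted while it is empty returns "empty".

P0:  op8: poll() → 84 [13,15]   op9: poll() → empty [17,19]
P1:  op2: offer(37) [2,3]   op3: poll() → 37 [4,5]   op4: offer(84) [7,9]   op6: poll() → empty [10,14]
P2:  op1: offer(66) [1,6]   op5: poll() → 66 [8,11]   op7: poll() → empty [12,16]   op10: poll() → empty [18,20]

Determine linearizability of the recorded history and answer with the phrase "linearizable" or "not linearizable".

linearizable

one valid linearization: op2, op1, op3, op4, op5, op8, op6, op7, op9, op10
1. op2 offer(37), leaving queue <37>
2. op1 offer(66), leaving queue <37,66>
3. op3 poll() → 37, leaving queue <66>
4. op4 offer(84), leaving queue <66,84>
5. op5 poll() → 66, leaving queue <84>
6. op8 poll() → 84, leaving queue <>
7. op6 poll() → empty, leaving queue <>
8. op7 poll() → empty, leaving queue <>
9. op9 poll() → empty, leaving queue <>
10. op10 poll() → empty, leaving queue <>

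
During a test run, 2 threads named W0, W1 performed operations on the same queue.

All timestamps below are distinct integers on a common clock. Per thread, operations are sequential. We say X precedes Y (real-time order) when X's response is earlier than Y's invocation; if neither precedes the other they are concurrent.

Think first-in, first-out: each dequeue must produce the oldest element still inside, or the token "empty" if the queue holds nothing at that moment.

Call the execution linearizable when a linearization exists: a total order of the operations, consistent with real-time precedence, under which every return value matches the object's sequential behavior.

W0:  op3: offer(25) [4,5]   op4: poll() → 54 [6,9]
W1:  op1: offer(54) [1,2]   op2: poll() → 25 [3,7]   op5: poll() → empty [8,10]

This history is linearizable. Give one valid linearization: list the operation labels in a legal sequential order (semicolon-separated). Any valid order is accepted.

step 1: op1 offer(54) — queue <54>
step 2: op3 offer(25) — queue <54,25>
step 3: op4 poll() → 54 — queue <25>
step 4: op2 poll() → 25 — queue <>
step 5: op5 poll() → empty — queue <>

op1; op3; op4; op2; op5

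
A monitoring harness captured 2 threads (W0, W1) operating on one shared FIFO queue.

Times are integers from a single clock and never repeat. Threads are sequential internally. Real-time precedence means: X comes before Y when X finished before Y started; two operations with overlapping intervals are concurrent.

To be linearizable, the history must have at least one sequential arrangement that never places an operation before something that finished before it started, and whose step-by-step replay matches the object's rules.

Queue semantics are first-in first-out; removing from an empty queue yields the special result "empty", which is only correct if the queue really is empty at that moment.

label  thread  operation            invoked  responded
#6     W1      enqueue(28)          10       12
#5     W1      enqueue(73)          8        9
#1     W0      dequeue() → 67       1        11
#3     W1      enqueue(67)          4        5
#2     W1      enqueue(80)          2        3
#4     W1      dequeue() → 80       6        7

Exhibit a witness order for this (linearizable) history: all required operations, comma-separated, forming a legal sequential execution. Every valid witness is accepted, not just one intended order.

#2, #3, #4, #1, #5, #6

after step 1 (#2 enqueue(80)): queue <80>
after step 2 (#3 enqueue(67)): queue <80,67>
after step 3 (#4 dequeue() → 80): queue <67>
after step 4 (#1 dequeue() → 67): queue <>
after step 5 (#5 enqueue(73)): queue <73>
after step 6 (#6 enqueue(28)): queue <73,28>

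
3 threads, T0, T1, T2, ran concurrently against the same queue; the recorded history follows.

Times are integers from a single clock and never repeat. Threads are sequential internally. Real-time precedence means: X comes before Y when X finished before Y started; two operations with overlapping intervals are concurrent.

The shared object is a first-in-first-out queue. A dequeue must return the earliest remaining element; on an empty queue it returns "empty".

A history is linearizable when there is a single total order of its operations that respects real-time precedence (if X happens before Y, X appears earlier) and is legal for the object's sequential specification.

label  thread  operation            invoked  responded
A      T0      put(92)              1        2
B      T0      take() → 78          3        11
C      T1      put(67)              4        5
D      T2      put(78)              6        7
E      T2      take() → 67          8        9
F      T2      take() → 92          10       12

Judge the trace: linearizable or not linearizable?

not linearizable

events 1..10 are fine; event 11 — the response of B at time 11 — makes the prefix non-linearizable
real-time-consistent orders of the 5 completed operations: 4 — all fail the queue replay
including or dropping the 1 pending operation (F) in any combination fails
sample order A, B, C, D, E (pending dropped) stalls at step 2 — B take() → 78 has no legal effect
sample order A, C, B, D, E (pending dropped) stalls at step 3 — B take() → 78 has no legal effect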